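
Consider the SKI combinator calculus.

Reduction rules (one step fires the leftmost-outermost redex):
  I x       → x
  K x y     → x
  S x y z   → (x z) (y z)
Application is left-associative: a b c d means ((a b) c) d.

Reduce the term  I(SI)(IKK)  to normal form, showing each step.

  start: I(SI)(IKK)
  step 1: SI(IKK)
  step 2: SI(KK)

Answer: normal form = SI(KK)  (in 2 steps)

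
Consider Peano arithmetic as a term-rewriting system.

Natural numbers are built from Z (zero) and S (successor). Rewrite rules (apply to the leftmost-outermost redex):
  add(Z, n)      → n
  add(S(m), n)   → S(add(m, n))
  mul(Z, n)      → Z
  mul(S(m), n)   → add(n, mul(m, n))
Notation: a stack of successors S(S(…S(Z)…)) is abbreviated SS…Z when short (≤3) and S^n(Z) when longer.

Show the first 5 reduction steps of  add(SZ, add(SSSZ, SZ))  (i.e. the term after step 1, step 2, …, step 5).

  start: add(SZ, add(SSSZ, SZ))
  [1] S(add(Z, add(SSSZ, SZ)))
  [2] S(add(SSSZ, SZ))
  [3] S(S(add(SSZ, SZ)))
  [4] S(S(S(add(SZ, SZ))))
  [5] S(S(S(S(add(Z, SZ)))))

Answer: after 5 steps: S(S(S(S(add(Z, SZ)))))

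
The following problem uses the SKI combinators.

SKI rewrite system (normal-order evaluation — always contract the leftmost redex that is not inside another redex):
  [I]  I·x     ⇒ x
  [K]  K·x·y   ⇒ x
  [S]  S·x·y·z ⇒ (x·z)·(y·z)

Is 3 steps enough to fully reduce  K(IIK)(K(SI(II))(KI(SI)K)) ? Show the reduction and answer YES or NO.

  start: K(IIK)(K(SI(II))(KI(SI)K))
  →1  IIK
  →2  IK
  →3  K

Answer: YES — reaches normal form K in 3 ≤ 3 steps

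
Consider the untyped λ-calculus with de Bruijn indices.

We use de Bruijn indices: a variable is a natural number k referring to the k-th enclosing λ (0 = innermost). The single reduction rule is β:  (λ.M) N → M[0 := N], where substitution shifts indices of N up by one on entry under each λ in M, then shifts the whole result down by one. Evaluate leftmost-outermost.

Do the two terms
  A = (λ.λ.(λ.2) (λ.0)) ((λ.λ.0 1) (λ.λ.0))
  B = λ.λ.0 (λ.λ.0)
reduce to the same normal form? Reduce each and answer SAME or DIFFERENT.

Answer: SAME — A ⇓ λ.λ.0 (λ.λ.0), B ⇓ λ.λ.0 (λ.λ.0)

Derivation:
Term A:
  start: (λ.λ.(λ.2) (λ.0)) ((λ.λ.0 1) (λ.λ.0))
  step 1: λ.(λ.(λ.λ.0 1) (λ.λ.0)) (λ.0)
  step 2: λ.(λ.λ.0 1) (λ.λ.0)
  step 3: λ.λ.0 (λ.λ.0)

Term B:
  start: λ.λ.0 (λ.λ.0)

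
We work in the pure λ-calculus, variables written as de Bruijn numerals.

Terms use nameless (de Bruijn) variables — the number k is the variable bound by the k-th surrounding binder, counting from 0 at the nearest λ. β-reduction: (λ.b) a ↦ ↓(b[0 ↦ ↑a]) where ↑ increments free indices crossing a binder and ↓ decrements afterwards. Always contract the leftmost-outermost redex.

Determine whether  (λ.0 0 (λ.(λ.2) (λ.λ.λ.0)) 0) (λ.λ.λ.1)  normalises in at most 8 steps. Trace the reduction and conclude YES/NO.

  start: (λ.0 0 (λ.(λ.2) (λ.λ.λ.0)) 0) (λ.λ.λ.1)
  [1] (λ.λ.λ.1) (λ.λ.λ.1) (λ.(λ.λ.λ.λ.1) (λ.λ.λ.0)) (λ.λ.λ.1)
  [2] (λ.λ.1) (λ.(λ.λ.λ.λ.1) (λ.λ.λ.0)) (λ.λ.λ.1)
  [3] (λ.λ.(λ.λ.λ.λ.1) (λ.λ.λ.0)) (λ.λ.λ.1)
  [4] λ.(λ.λ.λ.λ.1) (λ.λ.λ.0)
  [5] λ.λ.λ.λ.1

Answer: YES — reaches normal form λ.λ.λ.λ.1 in 5 ≤ 8 steps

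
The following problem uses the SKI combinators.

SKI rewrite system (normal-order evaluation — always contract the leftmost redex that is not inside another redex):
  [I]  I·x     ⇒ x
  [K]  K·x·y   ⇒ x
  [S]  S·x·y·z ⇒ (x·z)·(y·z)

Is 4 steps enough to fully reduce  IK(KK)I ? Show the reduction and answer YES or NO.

Answer: YES — reaches normal form KK in 2 ≤ 4 steps

Derivation:
  start: IK(KK)I
  step 1: K(KK)I
  step 2: KK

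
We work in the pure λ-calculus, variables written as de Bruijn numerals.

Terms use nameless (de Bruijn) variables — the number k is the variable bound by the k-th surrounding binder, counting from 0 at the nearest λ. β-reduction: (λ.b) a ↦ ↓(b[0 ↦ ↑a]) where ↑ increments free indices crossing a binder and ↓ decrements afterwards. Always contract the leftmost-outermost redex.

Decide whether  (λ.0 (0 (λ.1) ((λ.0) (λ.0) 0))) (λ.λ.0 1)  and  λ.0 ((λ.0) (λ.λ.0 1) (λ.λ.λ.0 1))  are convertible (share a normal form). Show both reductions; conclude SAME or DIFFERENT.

Term A:
  start: (λ.0 (0 (λ.1) ((λ.0) (λ.0) 0))) (λ.λ.0 1)
  [1] (λ.λ.0 1) ((λ.λ.0 1) (λ.λ.λ.0 1) ((λ.0) (λ.0) (λ.λ.0 1)))
  [2] λ.0 ((λ.λ.0 1) (λ.λ.λ.0 1) ((λ.0) (λ.0) (λ.λ.0 1)))
  [3] λ.0 ((λ.0 (λ.λ.λ.0 1)) ((λ.0) (λ.0) (λ.λ.0 1)))
  [4] λ.0 ((λ.0) (λ.0) (λ.λ.0 1) (λ.λ.λ.0 1))
  [5] λ.0 ((λ.0) (λ.λ.0 1) (λ.λ.λ.0 1))
  [6] λ.0 ((λ.λ.0 1) (λ.λ.λ.0 1))
  [7] λ.0 (λ.0 (λ.λ.λ.0 1))

Term B:
  start: λ.0 ((λ.0) (λ.λ.0 1) (λ.λ.λ.0 1))
  [1] λ.0 ((λ.λ.0 1) (λ.λ.λ.0 1))
  [2] λ.0 (λ.0 (λ.λ.λ.0 1))

Answer: SAME — A ⇓ λ.0 (λ.0 (λ.λ.λ.0 1)), B ⇓ λ.0 (λ.0 (λ.λ.λ.0 1))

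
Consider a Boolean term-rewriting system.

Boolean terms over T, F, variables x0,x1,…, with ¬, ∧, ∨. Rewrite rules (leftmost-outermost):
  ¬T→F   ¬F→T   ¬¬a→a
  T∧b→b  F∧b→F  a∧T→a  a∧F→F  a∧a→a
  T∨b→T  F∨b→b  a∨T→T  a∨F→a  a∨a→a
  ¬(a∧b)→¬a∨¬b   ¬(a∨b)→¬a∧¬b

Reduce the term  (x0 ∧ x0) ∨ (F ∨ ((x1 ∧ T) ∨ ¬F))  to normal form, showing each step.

Answer: normal form = T  (in 6 steps)

Derivation:
  start: (x0 ∧ x0) ∨ (F ∨ ((x1 ∧ T) ∨ ¬F))
  →1  x0 ∨ (F ∨ ((x1 ∧ T) ∨ ¬F))
  →2  x0 ∨ ((x1 ∧ T) ∨ ¬F)
  →3  x0 ∨ (x1 ∨ ¬F)
  →4  x0 ∨ (x1 ∨ T)
  →5  x0 ∨ T
  →6  T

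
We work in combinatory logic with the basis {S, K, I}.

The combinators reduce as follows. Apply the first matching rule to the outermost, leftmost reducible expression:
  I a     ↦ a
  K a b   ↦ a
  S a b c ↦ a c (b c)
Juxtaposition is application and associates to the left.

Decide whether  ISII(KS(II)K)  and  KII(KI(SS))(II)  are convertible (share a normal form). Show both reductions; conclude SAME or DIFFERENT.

Term A:
  start: ISII(KS(II)K)
  [1] SII(KS(II)K)
  [2] I(KS(II)K)(I(KS(II)K))
  [3] KS(II)K(I(KS(II)K))
  [4] SK(I(KS(II)K))
  [5] SK(KS(II)K)
  [6] SK(SK)

Term B:
  start: KII(KI(SS))(II)
  [1] I(KI(SS))(II)
  [2] KI(SS)(II)
  [3] I(II)
  [4] II
  [5] I

Answer: DIFFERENT — A ⇓ SK(SK), B ⇓ I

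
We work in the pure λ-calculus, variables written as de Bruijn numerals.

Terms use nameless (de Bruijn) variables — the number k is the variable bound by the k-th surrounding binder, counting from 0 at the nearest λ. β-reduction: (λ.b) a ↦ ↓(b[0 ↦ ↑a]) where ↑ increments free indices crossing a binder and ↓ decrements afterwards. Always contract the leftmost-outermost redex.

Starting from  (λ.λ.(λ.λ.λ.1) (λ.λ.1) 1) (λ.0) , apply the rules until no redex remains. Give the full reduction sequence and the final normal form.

  start: (λ.λ.(λ.λ.λ.1) (λ.λ.1) 1) (λ.0)
  step 1: λ.(λ.λ.λ.1) (λ.λ.1) (λ.0)
  step 2: λ.(λ.λ.1) (λ.0)
  step 3: λ.λ.λ.0

Answer: normal form = λ.λ.λ.0  (in 3 steps)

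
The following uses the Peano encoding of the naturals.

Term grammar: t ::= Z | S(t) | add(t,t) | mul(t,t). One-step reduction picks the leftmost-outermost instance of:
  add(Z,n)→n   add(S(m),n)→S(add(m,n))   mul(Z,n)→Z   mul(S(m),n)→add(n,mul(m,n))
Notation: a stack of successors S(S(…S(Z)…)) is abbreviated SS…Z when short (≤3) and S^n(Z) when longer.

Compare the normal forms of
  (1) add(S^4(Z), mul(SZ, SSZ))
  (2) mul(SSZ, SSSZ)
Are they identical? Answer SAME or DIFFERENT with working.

Answer: SAME — A ⇓ S^6(Z), B ⇓ S^6(Z)

Working:
Term A:
  start: add(S^4(Z), mul(SZ, SSZ))
  →1  S(add(SSSZ, mul(SZ, SSZ)))
  →2  S(S(add(SSZ, mul(SZ, SSZ))))
  →3  S(S(S(add(SZ, mul(SZ, SSZ)))))
  →4  S(S(S(S(add(Z, mul(SZ, SSZ))))))
  →5  S(S(S(S(mul(SZ, SSZ)))))
  →6  S(S(S(S(add(SSZ, mul(Z, SSZ))))))
  →7  S(S(S(S(S(add(SZ, mul(Z, SSZ)))))))
  →8  S(S(S(S(S(S(add(Z, mul(Z, SSZ))))))))
  →9  S(S(S(S(S(S(mul(Z, SSZ)))))))
  →10  S^6(Z)

Term B:
  start: mul(SSZ, SSSZ)
  →1  add(SSSZ, mul(SZ, SSSZ))
  →2  S(add(SSZ, mul(SZ, SSSZ)))
  →3  S(S(add(SZ, mul(SZ, SSSZ))))
  →4  S(S(S(add(Z, mul(SZ, SSSZ)))))
  →5  S(S(S(mul(SZ, SSSZ))))
  →6  S(S(S(add(SSSZ, mul(Z, SSSZ)))))
  →7  S(S(S(S(add(SSZ, mul(Z, SSSZ))))))
  →8  S(S(S(S(S(add(SZ, mul(Z, SSSZ)))))))
  →9  S(S(S(S(S(S(add(Z, mul(Z, SSSZ))))))))
  →10  S(S(S(S(S(S(mul(Z, SSSZ)))))))
  →11  S^6(Z)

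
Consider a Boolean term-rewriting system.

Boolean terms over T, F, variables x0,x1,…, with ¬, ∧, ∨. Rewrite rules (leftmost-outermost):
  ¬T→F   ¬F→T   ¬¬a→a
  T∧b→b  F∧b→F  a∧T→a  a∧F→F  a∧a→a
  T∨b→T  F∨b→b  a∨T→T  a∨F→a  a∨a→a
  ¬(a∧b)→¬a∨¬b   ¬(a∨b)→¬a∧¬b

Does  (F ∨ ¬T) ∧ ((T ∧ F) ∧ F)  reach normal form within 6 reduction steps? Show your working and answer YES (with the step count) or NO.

Answer: YES — reaches normal form F in 3 ≤ 6 steps

Working:
  start: (F ∨ ¬T) ∧ ((T ∧ F) ∧ F)
  step 1: ¬T ∧ ((T ∧ F) ∧ F)
  step 2: F ∧ ((T ∧ F) ∧ F)
  step 3: F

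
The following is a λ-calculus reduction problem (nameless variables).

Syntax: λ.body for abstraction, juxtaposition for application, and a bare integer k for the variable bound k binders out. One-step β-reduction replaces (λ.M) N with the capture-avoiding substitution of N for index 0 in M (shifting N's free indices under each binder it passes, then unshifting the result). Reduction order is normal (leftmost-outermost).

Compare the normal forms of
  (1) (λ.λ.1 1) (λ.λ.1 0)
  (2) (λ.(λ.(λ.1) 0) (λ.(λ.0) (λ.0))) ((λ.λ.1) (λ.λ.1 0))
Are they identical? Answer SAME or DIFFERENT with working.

Term A:
  start: (λ.λ.1 1) (λ.λ.1 0)
  [1] λ.(λ.λ.1 0) (λ.λ.1 0)
  [2] λ.λ.(λ.λ.1 0) 0
  [3] λ.λ.λ.1 0

Term B:
  start: (λ.(λ.(λ.1) 0) (λ.(λ.0) (λ.0))) ((λ.λ.1) (λ.λ.1 0))
  [1] (λ.(λ.1) 0) (λ.(λ.0) (λ.0))
  [2] (λ.λ.(λ.0) (λ.0)) (λ.(λ.0) (λ.0))
  [3] λ.(λ.0) (λ.0)
  [4] λ.λ.0

Answer: DIFFERENT — A ⇓ λ.λ.λ.1 0, B ⇓ λ.λ.0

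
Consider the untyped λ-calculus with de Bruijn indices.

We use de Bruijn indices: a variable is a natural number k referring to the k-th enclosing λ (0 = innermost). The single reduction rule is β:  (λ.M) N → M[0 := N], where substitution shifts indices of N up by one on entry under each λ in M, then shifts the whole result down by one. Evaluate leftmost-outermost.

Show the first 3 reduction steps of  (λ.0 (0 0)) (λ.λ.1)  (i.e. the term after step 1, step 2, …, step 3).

Answer: after 3 steps: λ.λ.λ.λ.1

Reduction:
  start: (λ.0 (0 0)) (λ.λ.1)
  →1  (λ.λ.1) ((λ.λ.1) (λ.λ.1))
  →2  λ.(λ.λ.1) (λ.λ.1)
  →3  λ.λ.λ.λ.1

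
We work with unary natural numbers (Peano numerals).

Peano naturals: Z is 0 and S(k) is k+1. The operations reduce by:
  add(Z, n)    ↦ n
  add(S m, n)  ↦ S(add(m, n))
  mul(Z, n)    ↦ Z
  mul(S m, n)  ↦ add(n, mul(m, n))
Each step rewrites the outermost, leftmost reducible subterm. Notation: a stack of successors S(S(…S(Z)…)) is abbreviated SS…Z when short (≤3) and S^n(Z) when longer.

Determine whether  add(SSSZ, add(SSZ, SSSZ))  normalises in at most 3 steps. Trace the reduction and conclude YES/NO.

  start: add(SSSZ, add(SSZ, SSSZ))
  step 1: S(add(SSZ, add(SSZ, SSSZ)))
  step 2: S(S(add(SZ, add(SSZ, SSSZ))))
  step 3: S(S(S(add(Z, add(SSZ, SSSZ)))))

Answer: NO — after 3 steps the term is S(S(S(add(Z, add(SSZ, SSSZ))))), not yet normal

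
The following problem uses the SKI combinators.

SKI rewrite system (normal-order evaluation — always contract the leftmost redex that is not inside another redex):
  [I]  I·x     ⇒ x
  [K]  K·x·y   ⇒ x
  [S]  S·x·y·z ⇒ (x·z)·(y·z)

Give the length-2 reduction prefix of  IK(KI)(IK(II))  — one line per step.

  start: IK(KI)(IK(II))
  step 1: K(KI)(IK(II))
  step 2: KI

Answer: after 2 steps: KI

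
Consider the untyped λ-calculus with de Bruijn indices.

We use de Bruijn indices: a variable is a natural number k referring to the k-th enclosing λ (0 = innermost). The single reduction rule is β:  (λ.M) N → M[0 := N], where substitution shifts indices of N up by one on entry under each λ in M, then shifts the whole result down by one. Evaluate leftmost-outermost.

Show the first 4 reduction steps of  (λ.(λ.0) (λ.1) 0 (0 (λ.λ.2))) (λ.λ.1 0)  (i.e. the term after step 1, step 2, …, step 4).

Answer: after 4 steps: λ.(λ.λ.1 0) (λ.λ.λ.λ.1 0) 0

Derivation:
  start: (λ.(λ.0) (λ.1) 0 (0 (λ.λ.2))) (λ.λ.1 0)
  →1  (λ.0) (λ.λ.λ.1 0) (λ.λ.1 0) ((λ.λ.1 0) (λ.λ.λ.λ.1 0))
  →2  (λ.λ.λ.1 0) (λ.λ.1 0) ((λ.λ.1 0) (λ.λ.λ.λ.1 0))
  →3  (λ.λ.1 0) ((λ.λ.1 0) (λ.λ.λ.λ.1 0))
  →4  λ.(λ.λ.1 0) (λ.λ.λ.λ.1 0) 0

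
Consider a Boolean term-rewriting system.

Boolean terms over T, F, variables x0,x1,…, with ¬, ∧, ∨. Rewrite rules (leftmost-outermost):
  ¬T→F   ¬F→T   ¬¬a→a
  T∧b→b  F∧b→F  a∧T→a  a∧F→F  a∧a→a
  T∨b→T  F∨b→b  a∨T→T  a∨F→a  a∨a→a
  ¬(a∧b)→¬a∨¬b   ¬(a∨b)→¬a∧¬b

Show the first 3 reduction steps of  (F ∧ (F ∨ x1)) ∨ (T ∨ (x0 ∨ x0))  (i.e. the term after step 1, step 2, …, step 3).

Answer: after 3 steps: T

Reduction:
  start: (F ∧ (F ∨ x1)) ∨ (T ∨ (x0 ∨ x0))
  [1] F ∨ (T ∨ (x0 ∨ x0))
  [2] T ∨ (x0 ∨ x0)
  [3] T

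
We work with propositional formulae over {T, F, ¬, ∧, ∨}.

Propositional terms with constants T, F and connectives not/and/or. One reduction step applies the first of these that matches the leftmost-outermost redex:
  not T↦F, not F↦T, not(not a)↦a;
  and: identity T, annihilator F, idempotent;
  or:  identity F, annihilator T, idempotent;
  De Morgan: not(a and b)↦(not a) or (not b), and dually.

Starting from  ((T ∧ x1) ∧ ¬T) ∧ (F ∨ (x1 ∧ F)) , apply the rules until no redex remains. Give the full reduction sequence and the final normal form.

Answer: normal form = F  (in 4 steps)

Working:
  start: ((T ∧ x1) ∧ ¬T) ∧ (F ∨ (x1 ∧ F))
  step 1: (x1 ∧ ¬T) ∧ (F ∨ (x1 ∧ F))
  step 2: (x1 ∧ F) ∧ (F ∨ (x1 ∧ F))
  step 3: F ∧ (F ∨ (x1 ∧ F))
  step 4: F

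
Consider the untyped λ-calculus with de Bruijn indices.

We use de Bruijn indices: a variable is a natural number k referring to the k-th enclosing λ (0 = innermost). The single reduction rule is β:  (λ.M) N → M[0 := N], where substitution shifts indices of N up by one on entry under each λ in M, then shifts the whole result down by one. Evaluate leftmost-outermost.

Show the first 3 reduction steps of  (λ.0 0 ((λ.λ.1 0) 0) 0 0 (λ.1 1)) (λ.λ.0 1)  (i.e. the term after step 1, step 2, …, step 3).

Answer: after 3 steps: (λ.λ.1 0) (λ.λ.0 1) (λ.λ.0 1) (λ.λ.0 1) (λ.λ.0 1) (λ.(λ.λ.0 1) (λ.λ.0 1))

Derivation:
  start: (λ.0 0 ((λ.λ.1 0) 0) 0 0 (λ.1 1)) (λ.λ.0 1)
  [1] (λ.λ.0 1) (λ.λ.0 1) ((λ.λ.1 0) (λ.λ.0 1)) (λ.λ.0 1) (λ.λ.0 1) (λ.(λ.λ.0 1) (λ.λ.0 1))
  [2] (λ.0 (λ.λ.0 1)) ((λ.λ.1 0) (λ.λ.0 1)) (λ.λ.0 1) (λ.λ.0 1) (λ.(λ.λ.0 1) (λ.λ.0 1))
  [3] (λ.λ.1 0) (λ.λ.0 1) (λ.λ.0 1) (λ.λ.0 1) (λ.λ.0 1) (λ.(λ.λ.0 1) (λ.λ.0 1))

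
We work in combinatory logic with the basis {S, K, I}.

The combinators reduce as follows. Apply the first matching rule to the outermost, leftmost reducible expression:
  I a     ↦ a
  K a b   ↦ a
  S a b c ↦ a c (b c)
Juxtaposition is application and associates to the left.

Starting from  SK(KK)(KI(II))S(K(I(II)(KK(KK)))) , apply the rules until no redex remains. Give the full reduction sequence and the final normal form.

  start: SK(KK)(KI(II))S(K(I(II)(KK(KK))))
  →1  K(KI(II))(KK(KI(II)))S(K(I(II)(KK(KK))))
  →2  KI(II)S(K(I(II)(KK(KK))))
  →3  IS(K(I(II)(KK(KK))))
  →4  S(K(I(II)(KK(KK))))
  →5  S(K(II(KK(KK))))
  →6  S(K(I(KK(KK))))
  →7  S(K(KK(KK)))
  →8  S(KK)

Answer: normal form = S(KK)  (in 8 steps)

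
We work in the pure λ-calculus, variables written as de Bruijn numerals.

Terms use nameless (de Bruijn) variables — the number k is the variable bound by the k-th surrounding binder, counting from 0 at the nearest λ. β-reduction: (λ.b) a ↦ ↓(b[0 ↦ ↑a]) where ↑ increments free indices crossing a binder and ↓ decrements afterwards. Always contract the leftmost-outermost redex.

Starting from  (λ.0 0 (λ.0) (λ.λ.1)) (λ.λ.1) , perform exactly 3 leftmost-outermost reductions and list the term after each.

Answer: after 3 steps: (λ.λ.1) (λ.λ.1)

Derivation:
  start: (λ.0 0 (λ.0) (λ.λ.1)) (λ.λ.1)
  [1] (λ.λ.1) (λ.λ.1) (λ.0) (λ.λ.1)
  [2] (λ.λ.λ.1) (λ.0) (λ.λ.1)
  [3] (λ.λ.1) (λ.λ.1)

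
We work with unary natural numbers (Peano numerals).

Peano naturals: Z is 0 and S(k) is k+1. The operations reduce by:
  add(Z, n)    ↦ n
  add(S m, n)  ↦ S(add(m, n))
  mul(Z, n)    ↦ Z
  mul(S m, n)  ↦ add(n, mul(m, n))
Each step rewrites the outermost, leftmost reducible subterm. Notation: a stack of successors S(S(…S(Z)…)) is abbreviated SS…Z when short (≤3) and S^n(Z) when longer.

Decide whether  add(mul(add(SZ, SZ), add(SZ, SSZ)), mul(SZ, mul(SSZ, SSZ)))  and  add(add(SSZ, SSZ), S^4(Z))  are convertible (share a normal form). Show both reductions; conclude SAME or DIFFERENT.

Answer: DIFFERENT — A ⇓ S^10(Z), B ⇓ S^8(Z)

Working:
Term A:
  start: add(mul(add(SZ, SZ), add(SZ, SSZ)), mul(SZ, mul(SSZ, SSZ)))
  [1] add(mul(S(add(Z, SZ)), add(SZ, SSZ)), mul(SZ, mul(SSZ, SSZ)))
  [2] add(add(add(SZ, SSZ), mul(add(Z, SZ), add(SZ, SSZ))), mul(SZ, mul(SSZ, SSZ)))
  [3] add(add(S(add(Z, SSZ)), mul(add(Z, SZ), add(SZ, SSZ))), mul(SZ, mul(SSZ, SSZ)))
  [4] add(S(add(add(Z, SSZ), mul(add(Z, SZ), add(SZ, SSZ)))), mul(SZ, mul(SSZ, SSZ)))
  [5] S(add(add(add(Z, SSZ), mul(add(Z, SZ), add(SZ, SSZ))), mul(SZ, mul(SSZ, SSZ))))
  [6] S(add(add(SSZ, mul(add(Z, SZ), add(SZ, SSZ))), mul(SZ, mul(SSZ, SSZ))))
  [7] S(add(S(add(SZ, mul(add(Z, SZ), add(SZ, SSZ)))), mul(SZ, mul(SSZ, SSZ))))
  [8] S(S(add(add(SZ, mul(add(Z, SZ), add(SZ, SSZ))), mul(SZ, mul(SSZ, SSZ)))))
  [9] S(S(add(S(add(Z, mul(add(Z, SZ), add(SZ, SSZ)))), mul(SZ, mul(SSZ, SSZ)))))
  [10] S(S(S(add(add(Z, mul(add(Z, SZ), add(SZ, SSZ))), mul(SZ, mul(SSZ, SSZ))))))
  [11] S(S(S(add(mul(add(Z, SZ), add(SZ, SSZ)), mul(SZ, mul(SSZ, SSZ))))))
  [12] S(S(S(add(mul(SZ, add(SZ, SSZ)), mul(SZ, mul(SSZ, SSZ))))))
  [13] S(S(S(add(add(add(SZ, SSZ), mul(Z, add(SZ, SSZ))), mul(SZ, mul(SSZ, SSZ))))))
  [14] S(S(S(add(add(S(add(Z, SSZ)), mul(Z, add(SZ, SSZ))), mul(SZ, mul(SSZ, SSZ))))))
  [15] S(S(S(add(S(add(add(Z, SSZ), mul(Z, add(SZ, SSZ)))), mul(SZ, mul(SSZ, SSZ))))))
  [16] S(S(S(S(add(add(add(Z, SSZ), mul(Z, add(SZ, SSZ))), mul(SZ, mul(SSZ, SSZ)))))))
  [17] S(S(S(S(add(add(SSZ, mul(Z, add(SZ, SSZ))), mul(SZ, mul(SSZ, SSZ)))))))
  [18] S(S(S(S(add(S(add(SZ, mul(Z, add(SZ, SSZ)))), mul(SZ, mul(SSZ, SSZ)))))))
  [19] S(S(S(S(S(add(add(SZ, mul(Z, add(SZ, SSZ))), mul(SZ, mul(SSZ, SSZ))))))))
  [20] S(S(S(S(S(add(S(add(Z, mul(Z, add(SZ, SSZ)))), mul(SZ, mul(SSZ, SSZ))))))))
  [21] S(S(S(S(S(S(add(add(Z, mul(Z, add(SZ, SSZ))), mul(SZ, mul(SSZ, SSZ)))))))))
  [22] S(S(S(S(S(S(add(mul(Z, add(SZ, SSZ)), mul(SZ, mul(SSZ, SSZ)))))))))
  [23] S(S(S(S(S(S(add(Z, mul(SZ, mul(SSZ, SSZ)))))))))
  [24] S(S(S(S(S(S(mul(SZ, mul(SSZ, SSZ))))))))
  [25] S(S(S(S(S(S(add(mul(SSZ, SSZ), mul(Z, mul(SSZ, SSZ)))))))))
  [26] S(S(S(S(S(S(add(add(SSZ, mul(SZ, SSZ)), mul(Z, mul(SSZ, SSZ)))))))))
  [27] S(S(S(S(S(S(add(S(add(SZ, mul(SZ, SSZ))), mul(Z, mul(SSZ, SSZ)))))))))
  [28] S(S(S(S(S(S(S(add(add(SZ, mul(SZ, SSZ)), mul(Z, mul(SSZ, SSZ))))))))))
  [29] S(S(S(S(S(S(S(add(S(add(Z, mul(SZ, SSZ))), mul(Z, mul(SSZ, SSZ))))))))))
  [30] S(S(S(S(S(S(S(S(add(add(Z, mul(SZ, SSZ)), mul(Z, mul(SSZ, SSZ)))))))))))
  [31] S(S(S(S(S(S(S(S(add(mul(SZ, SSZ), mul(Z, mul(SSZ, SSZ)))))))))))
  [32] S(S(S(S(S(S(S(S(add(add(SSZ, mul(Z, SSZ)), mul(Z, mul(SSZ, SSZ)))))))))))
  [33] S(S(S(S(S(S(S(S(add(S(add(SZ, mul(Z, SSZ))), mul(Z, mul(SSZ, SSZ)))))))))))
  [34] S(S(S(S(S(S(S(S(S(add(add(SZ, mul(Z, SSZ)), mul(Z, mul(SSZ, SSZ))))))))))))
  [35] S(S(S(S(S(S(S(S(S(add(S(add(Z, mul(Z, SSZ))), mul(Z, mul(SSZ, SSZ))))))))))))
  [36] S(S(S(S(S(S(S(S(S(S(add(add(Z, mul(Z, SSZ)), mul(Z, mul(SSZ, SSZ)))))))))))))
  [37] S(S(S(S(S(S(S(S(S(S(add(mul(Z, SSZ), mul(Z, mul(SSZ, SSZ)))))))))))))
  [38] S(S(S(S(S(S(S(S(S(S(add(Z, mul(Z, mul(SSZ, SSZ)))))))))))))
  [39] S(S(S(S(S(S(S(S(S(S(mul(Z, mul(SSZ, SSZ))))))))))))
  [40] S^10(Z)

Term B:
  start: add(add(SSZ, SSZ), S^4(Z))
  [1] add(S(add(SZ, SSZ)), S^4(Z))
  [2] S(add(add(SZ, SSZ), S^4(Z)))
  [3] S(add(S(add(Z, SSZ)), S^4(Z)))
  [4] S(S(add(add(Z, SSZ), S^4(Z))))
  [5] S(S(add(SSZ, S^4(Z))))
  [6] S(S(S(add(SZ, S^4(Z)))))
  [7] S(S(S(S(add(Z, S^4(Z))))))
  [8] S^8(Z)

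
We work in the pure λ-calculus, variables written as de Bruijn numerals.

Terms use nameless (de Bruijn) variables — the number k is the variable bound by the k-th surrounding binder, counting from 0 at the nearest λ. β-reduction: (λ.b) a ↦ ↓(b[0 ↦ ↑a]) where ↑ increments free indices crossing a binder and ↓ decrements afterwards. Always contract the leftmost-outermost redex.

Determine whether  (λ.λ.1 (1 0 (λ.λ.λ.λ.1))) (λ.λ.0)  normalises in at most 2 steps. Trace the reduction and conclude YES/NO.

Answer: YES — reaches normal form λ.λ.0 in 2 ≤ 2 steps

Reduction:
  start: (λ.λ.1 (1 0 (λ.λ.λ.λ.1))) (λ.λ.0)
  →1  λ.(λ.λ.0) ((λ.λ.0) 0 (λ.λ.λ.λ.1))
  →2  λ.λ.0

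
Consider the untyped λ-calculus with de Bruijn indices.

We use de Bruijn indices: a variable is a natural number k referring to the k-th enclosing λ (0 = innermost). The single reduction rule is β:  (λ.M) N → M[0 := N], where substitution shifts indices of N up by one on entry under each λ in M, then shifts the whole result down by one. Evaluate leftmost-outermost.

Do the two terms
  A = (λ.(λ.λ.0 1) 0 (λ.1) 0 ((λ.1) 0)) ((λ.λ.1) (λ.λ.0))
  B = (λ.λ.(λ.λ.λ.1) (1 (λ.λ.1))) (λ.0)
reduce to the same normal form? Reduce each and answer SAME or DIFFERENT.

Term A:
  start: (λ.(λ.λ.0 1) 0 (λ.1) 0 ((λ.1) 0)) ((λ.λ.1) (λ.λ.0))
  [1] (λ.λ.0 1) ((λ.λ.1) (λ.λ.0)) (λ.(λ.λ.1) (λ.λ.0)) ((λ.λ.1) (λ.λ.0)) ((λ.(λ.λ.1) (λ.λ.0)) ((λ.λ.1) (λ.λ.0)))
  [2] (λ.0 ((λ.λ.1) (λ.λ.0))) (λ.(λ.λ.1) (λ.λ.0)) ((λ.λ.1) (λ.λ.0)) ((λ.(λ.λ.1) (λ.λ.0)) ((λ.λ.1) (λ.λ.0)))
  [3] (λ.(λ.λ.1) (λ.λ.0)) ((λ.λ.1) (λ.λ.0)) ((λ.λ.1) (λ.λ.0)) ((λ.(λ.λ.1) (λ.λ.0)) ((λ.λ.1) (λ.λ.0)))
  [4] (λ.λ.1) (λ.λ.0) ((λ.λ.1) (λ.λ.0)) ((λ.(λ.λ.1) (λ.λ.0)) ((λ.λ.1) (λ.λ.0)))
  [5] (λ.λ.λ.0) ((λ.λ.1) (λ.λ.0)) ((λ.(λ.λ.1) (λ.λ.0)) ((λ.λ.1) (λ.λ.0)))
  [6] (λ.λ.0) ((λ.(λ.λ.1) (λ.λ.0)) ((λ.λ.1) (λ.λ.0)))
  [7] λ.0

Term B:
  start: (λ.λ.(λ.λ.λ.1) (1 (λ.λ.1))) (λ.0)
  [1] λ.(λ.λ.λ.1) ((λ.0) (λ.λ.1))
  [2] λ.λ.λ.1

Answer: DIFFERENT — A ⇓ λ.0, B ⇓ λ.λ.λ.1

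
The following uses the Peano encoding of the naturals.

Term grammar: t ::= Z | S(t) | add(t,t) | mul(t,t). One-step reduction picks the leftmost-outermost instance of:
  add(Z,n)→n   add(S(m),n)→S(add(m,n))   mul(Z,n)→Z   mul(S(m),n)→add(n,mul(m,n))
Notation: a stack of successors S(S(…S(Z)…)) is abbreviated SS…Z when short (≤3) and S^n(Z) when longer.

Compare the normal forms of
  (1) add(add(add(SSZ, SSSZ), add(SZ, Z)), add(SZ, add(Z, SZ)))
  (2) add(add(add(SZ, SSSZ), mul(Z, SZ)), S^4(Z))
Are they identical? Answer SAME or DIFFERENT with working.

Answer: SAME — A ⇓ S^8(Z), B ⇓ S^8(Z)

Working:
Term A:
  start: add(add(add(SSZ, SSSZ), add(SZ, Z)), add(SZ, add(Z, SZ)))
  →1  add(add(S(add(SZ, SSSZ)), add(SZ, Z)), add(SZ, add(Z, SZ)))
  →2  add(S(add(add(SZ, SSSZ), add(SZ, Z))), add(SZ, add(Z, SZ)))
  →3  S(add(add(add(SZ, SSSZ), add(SZ, Z)), add(SZ, add(Z, SZ))))
  →4  S(add(add(S(add(Z, SSSZ)), add(SZ, Z)), add(SZ, add(Z, SZ))))
  →5  S(add(S(add(add(Z, SSSZ), add(SZ, Z))), add(SZ, add(Z, SZ))))
  →6  S(S(add(add(add(Z, SSSZ), add(SZ, Z)), add(SZ, add(Z, SZ)))))
  →7  S(S(add(add(SSSZ, add(SZ, Z)), add(SZ, add(Z, SZ)))))
  →8  S(S(add(S(add(SSZ, add(SZ, Z))), add(SZ, add(Z, SZ)))))
  →9  S(S(S(add(add(SSZ, add(SZ, Z)), add(SZ, add(Z, SZ))))))
  →10  S(S(S(add(S(add(SZ, add(SZ, Z))), add(SZ, add(Z, SZ))))))
  →11  S(S(S(S(add(add(SZ, add(SZ, Z)), add(SZ, add(Z, SZ)))))))
  →12  S(S(S(S(add(S(add(Z, add(SZ, Z))), add(SZ, add(Z, SZ)))))))
  →13  S(S(S(S(S(add(add(Z, add(SZ, Z)), add(SZ, add(Z, SZ))))))))
  →14  S(S(S(S(S(add(add(SZ, Z), add(SZ, add(Z, SZ))))))))
  →15  S(S(S(S(S(add(S(add(Z, Z)), add(SZ, add(Z, SZ))))))))
  →16  S(S(S(S(S(S(add(add(Z, Z), add(SZ, add(Z, SZ)))))))))
  →17  S(S(S(S(S(S(add(Z, add(SZ, add(Z, SZ)))))))))
  →18  S(S(S(S(S(S(add(SZ, add(Z, SZ))))))))
  →19  S(S(S(S(S(S(S(add(Z, add(Z, SZ)))))))))
  →20  S(S(S(S(S(S(S(add(Z, SZ))))))))
  →21  S^8(Z)

Term B:
  start: add(add(add(SZ, SSSZ), mul(Z, SZ)), S^4(Z))
  →1  add(add(S(add(Z, SSSZ)), mul(Z, SZ)), S^4(Z))
  →2  add(S(add(add(Z, SSSZ), mul(Z, SZ))), S^4(Z))
  →3  S(add(add(add(Z, SSSZ), mul(Z, SZ)), S^4(Z)))
  →4  S(add(add(SSSZ, mul(Z, SZ)), S^4(Z)))
  →5  S(add(S(add(SSZ, mul(Z, SZ))), S^4(Z)))
  →6  S(S(add(add(SSZ, mul(Z, SZ)), S^4(Z))))
  →7  S(S(add(S(add(SZ, mul(Z, SZ))), S^4(Z))))
  →8  S(S(S(add(add(SZ, mul(Z, SZ)), S^4(Z)))))
  →9  S(S(S(add(S(add(Z, mul(Z, SZ))), S^4(Z)))))
  →10  S(S(S(S(add(add(Z, mul(Z, SZ)), S^4(Z))))))
  →11  S(S(S(S(add(mul(Z, SZ), S^4(Z))))))
  →12  S(S(S(S(add(Z, S^4(Z))))))
  →13  S^8(Z)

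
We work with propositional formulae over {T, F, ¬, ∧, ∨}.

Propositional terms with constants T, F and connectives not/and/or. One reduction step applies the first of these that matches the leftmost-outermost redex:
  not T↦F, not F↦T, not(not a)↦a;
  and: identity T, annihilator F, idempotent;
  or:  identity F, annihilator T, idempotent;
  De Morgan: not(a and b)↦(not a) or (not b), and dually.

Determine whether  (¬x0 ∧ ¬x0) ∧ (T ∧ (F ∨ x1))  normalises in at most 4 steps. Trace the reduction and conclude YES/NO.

  start: (¬x0 ∧ ¬x0) ∧ (T ∧ (F ∨ x1))
  step 1: ¬x0 ∧ (T ∧ (F ∨ x1))
  step 2: ¬x0 ∧ (F ∨ x1)
  step 3: ¬x0 ∧ x1

Answer: YES — reaches normal form ¬x0 ∧ x1 in 3 ≤ 4 steps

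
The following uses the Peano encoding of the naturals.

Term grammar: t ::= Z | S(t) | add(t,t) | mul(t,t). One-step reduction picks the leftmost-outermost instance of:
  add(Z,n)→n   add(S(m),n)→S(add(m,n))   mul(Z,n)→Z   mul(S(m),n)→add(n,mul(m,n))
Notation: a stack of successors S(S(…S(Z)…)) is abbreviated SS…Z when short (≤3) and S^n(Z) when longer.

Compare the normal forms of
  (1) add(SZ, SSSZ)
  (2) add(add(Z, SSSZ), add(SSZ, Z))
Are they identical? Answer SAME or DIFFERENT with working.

Term A:
  start: add(SZ, SSSZ)
  →1  S(add(Z, SSSZ))
  →2  S^4(Z)

Term B:
  start: add(add(Z, SSSZ), add(SSZ, Z))
  →1  add(SSSZ, add(SSZ, Z))
  →2  S(add(SSZ, add(SSZ, Z)))
  →3  S(S(add(SZ, add(SSZ, Z))))
  →4  S(S(S(add(Z, add(SSZ, Z)))))
  →5  S(S(S(add(SSZ, Z))))
  →6  S(S(S(S(add(SZ, Z)))))
  →7  S(S(S(S(S(add(Z, Z))))))
  →8  S^5(Z)

Answer: DIFFERENT — A ⇓ S^4(Z), B ⇓ S^5(Z)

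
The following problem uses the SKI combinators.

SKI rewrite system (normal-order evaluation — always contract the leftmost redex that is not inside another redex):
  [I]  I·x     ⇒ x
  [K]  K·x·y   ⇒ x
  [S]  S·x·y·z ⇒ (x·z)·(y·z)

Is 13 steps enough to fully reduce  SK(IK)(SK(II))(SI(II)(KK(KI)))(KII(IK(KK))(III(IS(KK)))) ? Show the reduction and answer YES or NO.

Answer: YES — reaches normal form K in 11 ≤ 13 steps

Reduction:
  start: SK(IK)(SK(II))(SI(II)(KK(KI)))(KII(IK(KK))(III(IS(KK))))
  [1] K(SK(II))(IK(SK(II)))(SI(II)(KK(KI)))(KII(IK(KK))(III(IS(KK))))
  [2] SK(II)(SI(II)(KK(KI)))(KII(IK(KK))(III(IS(KK))))
  [3] K(SI(II)(KK(KI)))(II(SI(II)(KK(KI))))(KII(IK(KK))(III(IS(KK))))
  [4] SI(II)(KK(KI))(KII(IK(KK))(III(IS(KK))))
  [5] I(KK(KI))(II(KK(KI)))(KII(IK(KK))(III(IS(KK))))
  [6] KK(KI)(II(KK(KI)))(KII(IK(KK))(III(IS(KK))))
  [7] K(II(KK(KI)))(KII(IK(KK))(III(IS(KK))))
  [8] II(KK(KI))
  [9] I(KK(KI))
  [10] KK(KI)
  [11] K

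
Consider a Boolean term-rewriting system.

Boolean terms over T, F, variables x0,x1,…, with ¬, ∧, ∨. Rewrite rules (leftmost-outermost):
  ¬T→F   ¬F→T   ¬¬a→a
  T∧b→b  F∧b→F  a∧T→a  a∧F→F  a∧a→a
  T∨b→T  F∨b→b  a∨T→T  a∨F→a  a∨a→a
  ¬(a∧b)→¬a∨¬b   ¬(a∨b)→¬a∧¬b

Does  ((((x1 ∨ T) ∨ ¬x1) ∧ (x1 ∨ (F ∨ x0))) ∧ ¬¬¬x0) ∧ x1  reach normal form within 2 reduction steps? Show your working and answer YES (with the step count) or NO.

Answer: NO — after 2 steps the term is ((T ∧ (x1 ∨ (F ∨ x0))) ∧ ¬¬¬x0) ∧ x1, not yet normal

Derivation:
  start: ((((x1 ∨ T) ∨ ¬x1) ∧ (x1 ∨ (F ∨ x0))) ∧ ¬¬¬x0) ∧ x1
  [1] (((T ∨ ¬x1) ∧ (x1 ∨ (F ∨ x0))) ∧ ¬¬¬x0) ∧ x1
  [2] ((T ∧ (x1 ∨ (F ∨ x0))) ∧ ¬¬¬x0) ∧ x1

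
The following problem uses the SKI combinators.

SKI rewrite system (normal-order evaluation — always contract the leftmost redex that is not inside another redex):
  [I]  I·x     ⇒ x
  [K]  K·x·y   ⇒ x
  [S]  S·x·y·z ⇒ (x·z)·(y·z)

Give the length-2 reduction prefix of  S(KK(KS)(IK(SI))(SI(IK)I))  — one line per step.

Answer: after 2 steps: S(IK(SI))

Reduction:
  start: S(KK(KS)(IK(SI))(SI(IK)I))
  →1  S(K(IK(SI))(SI(IK)I))
  →2  S(IK(SI))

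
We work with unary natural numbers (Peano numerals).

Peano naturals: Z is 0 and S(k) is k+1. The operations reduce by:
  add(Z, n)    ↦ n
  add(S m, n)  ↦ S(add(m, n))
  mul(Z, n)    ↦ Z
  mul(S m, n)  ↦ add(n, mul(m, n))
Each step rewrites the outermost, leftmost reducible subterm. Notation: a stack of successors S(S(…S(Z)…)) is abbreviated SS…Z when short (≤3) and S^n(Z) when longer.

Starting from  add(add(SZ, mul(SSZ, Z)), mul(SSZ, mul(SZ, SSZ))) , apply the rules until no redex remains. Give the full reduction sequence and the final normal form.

Answer: normal form = S^5(Z)  (in 28 steps)

Working:
  start: add(add(SZ, mul(SSZ, Z)), mul(SSZ, mul(SZ, SSZ)))
  [1] add(S(add(Z, mul(SSZ, Z))), mul(SSZ, mul(SZ, SSZ)))
  [2] S(add(add(Z, mul(SSZ, Z)), mul(SSZ, mul(SZ, SSZ))))
  [3] S(add(mul(SSZ, Z), mul(SSZ, mul(SZ, SSZ))))
  [4] S(add(add(Z, mul(SZ, Z)), mul(SSZ, mul(SZ, SSZ))))
  [5] S(add(mul(SZ, Z), mul(SSZ, mul(SZ, SSZ))))
  [6] S(add(add(Z, mul(Z, Z)), mul(SSZ, mul(SZ, SSZ))))
  [7] S(add(mul(Z, Z), mul(SSZ, mul(SZ, SSZ))))
  [8] S(add(Z, mul(SSZ, mul(SZ, SSZ))))
  [9] S(mul(SSZ, mul(SZ, SSZ)))
  [10] S(add(mul(SZ, SSZ), mul(SZ, mul(SZ, SSZ))))
  [11] S(add(add(SSZ, mul(Z, SSZ)), mul(SZ, mul(SZ, SSZ))))
  [12] S(add(S(add(SZ, mul(Z, SSZ))), mul(SZ, mul(SZ, SSZ))))
  [13] S(S(add(add(SZ, mul(Z, SSZ)), mul(SZ, mul(SZ, SSZ)))))
  [14] S(S(add(S(add(Z, mul(Z, SSZ))), mul(SZ, mul(SZ, SSZ)))))
  [15] S(S(S(add(add(Z, mul(Z, SSZ)), mul(SZ, mul(SZ, SSZ))))))
  [16] S(S(S(add(mul(Z, SSZ), mul(SZ, mul(SZ, SSZ))))))
  [17] S(S(S(add(Z, mul(SZ, mul(SZ, SSZ))))))
  [18] S(S(S(mul(SZ, mul(SZ, SSZ)))))
  [19] S(S(S(add(mul(SZ, SSZ), mul(Z, mul(SZ, SSZ))))))
  [20] S(S(S(add(add(SSZ, mul(Z, SSZ)), mul(Z, mul(SZ, SSZ))))))
  [21] S(S(S(add(S(add(SZ, mul(Z, SSZ))), mul(Z, mul(SZ, SSZ))))))
  [22] S(S(S(S(add(add(SZ, mul(Z, SSZ)), mul(Z, mul(SZ, SSZ)))))))
  [23] S(S(S(S(add(S(add(Z, mul(Z, SSZ))), mul(Z, mul(SZ, SSZ)))))))
  [24] S(S(S(S(S(add(add(Z, mul(Z, SSZ)), mul(Z, mul(SZ, SSZ))))))))
  [25] S(S(S(S(S(add(mul(Z, SSZ), mul(Z, mul(SZ, SSZ))))))))
  [26] S(S(S(S(S(add(Z, mul(Z, mul(SZ, SSZ))))))))
  [27] S(S(S(S(S(mul(Z, mul(SZ, SSZ)))))))
  [28] S^5(Z)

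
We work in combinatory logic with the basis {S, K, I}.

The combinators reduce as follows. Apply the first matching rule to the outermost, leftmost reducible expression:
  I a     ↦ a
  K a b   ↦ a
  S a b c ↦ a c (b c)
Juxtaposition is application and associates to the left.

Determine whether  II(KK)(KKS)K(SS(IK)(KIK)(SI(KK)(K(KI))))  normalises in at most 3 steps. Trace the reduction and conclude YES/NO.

  start: II(KK)(KKS)K(SS(IK)(KIK)(SI(KK)(K(KI))))
  →1  I(KK)(KKS)K(SS(IK)(KIK)(SI(KK)(K(KI))))
  →2  KK(KKS)K(SS(IK)(KIK)(SI(KK)(K(KI))))
  →3  KK(SS(IK)(KIK)(SI(KK)(K(KI))))

Answer: NO — after 3 steps the term is KK(SS(IK)(KIK)(SI(KK)(K(KI)))), not yet normal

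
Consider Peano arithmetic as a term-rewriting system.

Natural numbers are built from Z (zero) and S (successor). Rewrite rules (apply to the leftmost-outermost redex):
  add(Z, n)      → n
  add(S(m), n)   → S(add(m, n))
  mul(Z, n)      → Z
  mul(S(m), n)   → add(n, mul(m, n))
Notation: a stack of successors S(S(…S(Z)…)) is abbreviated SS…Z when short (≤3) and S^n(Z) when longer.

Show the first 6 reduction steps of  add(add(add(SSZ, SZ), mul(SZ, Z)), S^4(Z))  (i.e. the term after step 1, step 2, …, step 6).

  start: add(add(add(SSZ, SZ), mul(SZ, Z)), S^4(Z))
  step 1: add(add(S(add(SZ, SZ)), mul(SZ, Z)), S^4(Z))
  step 2: add(S(add(add(SZ, SZ), mul(SZ, Z))), S^4(Z))
  step 3: S(add(add(add(SZ, SZ), mul(SZ, Z)), S^4(Z)))
  step 4: S(add(add(S(add(Z, SZ)), mul(SZ, Z)), S^4(Z)))
  step 5: S(add(S(add(add(Z, SZ), mul(SZ, Z))), S^4(Z)))
  step 6: S(S(add(add(add(Z, SZ), mul(SZ, Z)), S^4(Z))))

Answer: after 6 steps: S(S(add(add(add(Z, SZ), mul(SZ, Z)), S^4(Z))))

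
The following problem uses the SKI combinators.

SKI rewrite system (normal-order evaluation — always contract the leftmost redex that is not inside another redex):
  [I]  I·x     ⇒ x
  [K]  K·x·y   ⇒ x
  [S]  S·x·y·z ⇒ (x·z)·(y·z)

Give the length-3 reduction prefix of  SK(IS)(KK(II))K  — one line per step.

  start: SK(IS)(KK(II))K
  →1  K(KK(II))(IS(KK(II)))K
  →2  KK(II)K
  →3  KK

Answer: after 3 steps: KK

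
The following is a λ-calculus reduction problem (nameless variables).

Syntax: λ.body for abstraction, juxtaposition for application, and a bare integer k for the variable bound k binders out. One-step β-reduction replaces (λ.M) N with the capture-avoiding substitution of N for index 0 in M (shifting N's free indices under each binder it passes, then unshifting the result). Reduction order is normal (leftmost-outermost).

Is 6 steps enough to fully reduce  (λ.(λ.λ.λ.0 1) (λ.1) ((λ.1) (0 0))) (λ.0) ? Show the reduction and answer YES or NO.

  start: (λ.(λ.λ.λ.0 1) (λ.1) ((λ.1) (0 0))) (λ.0)
  [1] (λ.λ.λ.0 1) (λ.λ.0) ((λ.λ.0) ((λ.0) (λ.0)))
  [2] (λ.λ.0 1) ((λ.λ.0) ((λ.0) (λ.0)))
  [3] λ.0 ((λ.λ.0) ((λ.0) (λ.0)))
  [4] λ.0 (λ.0)

Answer: YES — reaches normal form λ.0 (λ.0) in 4 ≤ 6 steps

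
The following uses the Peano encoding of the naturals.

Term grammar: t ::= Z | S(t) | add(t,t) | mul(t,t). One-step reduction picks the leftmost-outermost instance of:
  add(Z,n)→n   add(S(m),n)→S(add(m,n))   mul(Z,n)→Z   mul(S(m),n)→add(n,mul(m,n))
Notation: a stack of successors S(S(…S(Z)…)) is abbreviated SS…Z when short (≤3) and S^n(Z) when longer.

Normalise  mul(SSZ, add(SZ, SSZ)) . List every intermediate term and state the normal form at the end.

  start: mul(SSZ, add(SZ, SSZ))
  step 1: add(add(SZ, SSZ), mul(SZ, add(SZ, SSZ)))
  step 2: add(S(add(Z, SSZ)), mul(SZ, add(SZ, SSZ)))
  step 3: S(add(add(Z, SSZ), mul(SZ, add(SZ, SSZ))))
  step 4: S(add(SSZ, mul(SZ, add(SZ, SSZ))))
  step 5: S(S(add(SZ, mul(SZ, add(SZ, SSZ)))))
  step 6: S(S(S(add(Z, mul(SZ, add(SZ, SSZ))))))
  step 7: S(S(S(mul(SZ, add(SZ, SSZ)))))
  step 8: S(S(S(add(add(SZ, SSZ), mul(Z, add(SZ, SSZ))))))
  step 9: S(S(S(add(S(add(Z, SSZ)), mul(Z, add(SZ, SSZ))))))
  step 10: S(S(S(S(add(add(Z, SSZ), mul(Z, add(SZ, SSZ)))))))
  step 11: S(S(S(S(add(SSZ, mul(Z, add(SZ, SSZ)))))))
  step 12: S(S(S(S(S(add(SZ, mul(Z, add(SZ, SSZ))))))))
  step 13: S(S(S(S(S(S(add(Z, mul(Z, add(SZ, SSZ)))))))))
  step 14: S(S(S(S(S(S(mul(Z, add(SZ, SSZ))))))))
  step 15: S^6(Z)

Answer: normal form = S^6(Z)  (in 15 steps)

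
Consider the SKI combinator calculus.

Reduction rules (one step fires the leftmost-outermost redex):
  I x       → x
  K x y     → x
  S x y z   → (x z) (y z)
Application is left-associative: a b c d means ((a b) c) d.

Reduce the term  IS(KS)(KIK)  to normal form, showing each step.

  start: IS(KS)(KIK)
  →1  S(KS)(KIK)
  →2  S(KS)I

Answer: normal form = S(KS)I  (in 2 steps)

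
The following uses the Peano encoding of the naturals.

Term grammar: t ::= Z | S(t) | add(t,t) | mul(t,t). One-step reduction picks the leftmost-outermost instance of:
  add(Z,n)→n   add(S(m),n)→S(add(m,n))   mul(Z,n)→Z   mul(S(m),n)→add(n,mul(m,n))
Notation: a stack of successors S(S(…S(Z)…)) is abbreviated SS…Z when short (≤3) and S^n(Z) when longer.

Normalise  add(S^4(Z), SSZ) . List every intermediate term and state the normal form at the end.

Answer: normal form = S^6(Z)  (in 5 steps)

Derivation:
  start: add(S^4(Z), SSZ)
  →1  S(add(SSSZ, SSZ))
  →2  S(S(add(SSZ, SSZ)))
  →3  S(S(S(add(SZ, SSZ))))
  →4  S(S(S(S(add(Z, SSZ)))))
  →5  S^6(Z)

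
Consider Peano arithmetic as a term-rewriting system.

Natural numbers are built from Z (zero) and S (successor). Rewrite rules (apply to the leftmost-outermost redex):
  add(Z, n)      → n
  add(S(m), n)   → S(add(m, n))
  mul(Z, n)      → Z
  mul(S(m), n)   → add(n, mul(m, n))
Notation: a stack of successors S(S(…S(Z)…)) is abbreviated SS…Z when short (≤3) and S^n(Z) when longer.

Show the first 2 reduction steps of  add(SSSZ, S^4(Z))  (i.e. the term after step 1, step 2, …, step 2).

Answer: after 2 steps: S(S(add(SZ, S^4(Z))))

Derivation:
  start: add(SSSZ, S^4(Z))
  →1  S(add(SSZ, S^4(Z)))
  →2  S(S(add(SZ, S^4(Z))))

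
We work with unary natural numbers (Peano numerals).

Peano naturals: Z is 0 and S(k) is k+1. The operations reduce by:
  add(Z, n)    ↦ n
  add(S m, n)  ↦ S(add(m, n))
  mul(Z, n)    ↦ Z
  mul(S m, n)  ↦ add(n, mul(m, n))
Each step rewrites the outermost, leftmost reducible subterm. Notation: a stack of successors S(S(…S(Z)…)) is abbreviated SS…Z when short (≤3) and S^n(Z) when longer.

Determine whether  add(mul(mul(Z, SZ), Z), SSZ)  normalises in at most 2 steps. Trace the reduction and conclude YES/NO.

Answer: NO — after 2 steps the term is add(Z, SSZ), not yet normal

Working:
  start: add(mul(mul(Z, SZ), Z), SSZ)
  [1] add(mul(Z, Z), SSZ)
  [2] add(Z, SSZ)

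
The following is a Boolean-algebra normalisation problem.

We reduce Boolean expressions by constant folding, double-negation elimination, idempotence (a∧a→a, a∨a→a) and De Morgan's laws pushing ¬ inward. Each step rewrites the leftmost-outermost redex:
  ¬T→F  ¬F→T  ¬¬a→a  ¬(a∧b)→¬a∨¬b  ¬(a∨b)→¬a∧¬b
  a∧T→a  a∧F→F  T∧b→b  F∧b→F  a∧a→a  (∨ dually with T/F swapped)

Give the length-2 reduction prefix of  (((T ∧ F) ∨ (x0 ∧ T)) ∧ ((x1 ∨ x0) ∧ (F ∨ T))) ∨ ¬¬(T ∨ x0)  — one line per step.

Answer: after 2 steps: ((x0 ∧ T) ∧ ((x1 ∨ x0) ∧ (F ∨ T))) ∨ ¬¬(T ∨ x0)

Reduction:
  start: (((T ∧ F) ∨ (x0 ∧ T)) ∧ ((x1 ∨ x0) ∧ (F ∨ T))) ∨ ¬¬(T ∨ x0)
  →1  ((F ∨ (x0 ∧ T)) ∧ ((x1 ∨ x0) ∧ (F ∨ T))) ∨ ¬¬(T ∨ x0)
  →2  ((x0 ∧ T) ∧ ((x1 ∨ x0) ∧ (F ∨ T))) ∨ ¬¬(T ∨ x0)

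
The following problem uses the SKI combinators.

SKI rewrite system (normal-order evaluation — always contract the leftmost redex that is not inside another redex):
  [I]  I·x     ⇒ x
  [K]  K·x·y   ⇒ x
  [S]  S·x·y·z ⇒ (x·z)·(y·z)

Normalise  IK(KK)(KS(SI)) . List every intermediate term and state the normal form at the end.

  start: IK(KK)(KS(SI))
  [1] K(KK)(KS(SI))
  [2] KK

Answer: normal form = KK  (in 2 steps)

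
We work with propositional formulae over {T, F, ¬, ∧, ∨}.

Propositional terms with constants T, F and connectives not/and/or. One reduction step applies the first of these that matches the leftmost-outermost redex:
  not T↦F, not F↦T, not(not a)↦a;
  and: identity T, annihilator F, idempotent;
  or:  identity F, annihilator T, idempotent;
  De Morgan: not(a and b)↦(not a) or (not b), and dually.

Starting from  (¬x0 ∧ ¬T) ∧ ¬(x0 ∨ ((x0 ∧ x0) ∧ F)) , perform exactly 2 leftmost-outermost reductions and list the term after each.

  start: (¬x0 ∧ ¬T) ∧ ¬(x0 ∨ ((x0 ∧ x0) ∧ F))
  step 1: (¬x0 ∧ F) ∧ ¬(x0 ∨ ((x0 ∧ x0) ∧ F))
  step 2: F ∧ ¬(x0 ∨ ((x0 ∧ x0) ∧ F))

Answer: after 2 steps: F ∧ ¬(x0 ∨ ((x0 ∧ x0) ∧ F))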